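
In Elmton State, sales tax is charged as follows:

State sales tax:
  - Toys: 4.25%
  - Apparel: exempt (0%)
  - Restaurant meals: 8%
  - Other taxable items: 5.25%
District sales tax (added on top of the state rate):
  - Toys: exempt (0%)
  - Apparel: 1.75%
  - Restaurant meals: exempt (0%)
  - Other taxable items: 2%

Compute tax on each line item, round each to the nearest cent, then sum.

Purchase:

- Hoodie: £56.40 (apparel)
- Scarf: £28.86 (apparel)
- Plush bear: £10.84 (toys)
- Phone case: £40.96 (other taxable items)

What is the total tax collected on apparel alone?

Hoodie £56.40: apparel → 0% + 1.75% district = 1.75% → £0.99
Scarf £28.86: apparel → 0% + 1.75% district = 1.75% → £0.51
Tax on apparel = £0.99 + £0.51 = £1.50

£1.50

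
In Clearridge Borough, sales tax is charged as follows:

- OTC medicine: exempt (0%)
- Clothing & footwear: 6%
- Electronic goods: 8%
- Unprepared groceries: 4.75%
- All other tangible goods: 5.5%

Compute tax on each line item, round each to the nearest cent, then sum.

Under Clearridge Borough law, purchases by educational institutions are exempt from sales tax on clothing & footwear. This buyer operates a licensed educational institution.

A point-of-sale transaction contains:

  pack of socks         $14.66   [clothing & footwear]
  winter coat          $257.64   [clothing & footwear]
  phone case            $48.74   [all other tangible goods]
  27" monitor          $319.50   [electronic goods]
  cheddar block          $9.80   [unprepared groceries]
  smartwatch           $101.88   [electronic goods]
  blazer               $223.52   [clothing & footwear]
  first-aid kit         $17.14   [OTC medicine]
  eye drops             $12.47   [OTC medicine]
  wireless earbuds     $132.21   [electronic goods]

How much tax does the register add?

Pack of socks $14.66: clothing & footwear, buyer-exempt → 0% → $0.00
Winter coat $257.64: clothing & footwear, buyer-exempt → 0% → $0.00
Phone case $48.74: all other tangible goods → 5.5% → $2.68
27" monitor $319.50: electronic goods → 8% → $25.56
Cheddar block $9.80: unprepared groceries → 4.75% → $0.47
Smartwatch $101.88: electronic goods → 8% → $8.15
Blazer $223.52: clothing & footwear, buyer-exempt → 0% → $0.00
First-aid kit $17.14: OTC medicine → 0% → $0.00
Eye drops $12.47: OTC medicine → 0% → $0.00
Wireless earbuds $132.21: electronic goods → 8% → $10.58
Total tax = $2.68 + $25.56 + $0.47 + $8.15 + $10.58 = $47.44

$47.44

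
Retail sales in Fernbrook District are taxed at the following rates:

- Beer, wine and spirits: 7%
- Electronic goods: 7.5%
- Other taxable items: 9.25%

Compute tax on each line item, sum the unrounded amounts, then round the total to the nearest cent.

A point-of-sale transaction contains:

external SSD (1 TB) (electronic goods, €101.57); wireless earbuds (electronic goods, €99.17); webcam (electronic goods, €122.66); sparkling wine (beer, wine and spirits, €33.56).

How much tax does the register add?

External SSD (1 TB) €101.57: electronic goods → 7.5% → €7.61775
Wireless earbuds €99.17: electronic goods → 7.5% → €7.43775
Webcam €122.66: electronic goods → 7.5% → €9.1995
Sparkling wine €33.56: beer, wine and spirits → 7% → €2.3492
Unrounded tax sum = €26.6042 → €26.60

€26.60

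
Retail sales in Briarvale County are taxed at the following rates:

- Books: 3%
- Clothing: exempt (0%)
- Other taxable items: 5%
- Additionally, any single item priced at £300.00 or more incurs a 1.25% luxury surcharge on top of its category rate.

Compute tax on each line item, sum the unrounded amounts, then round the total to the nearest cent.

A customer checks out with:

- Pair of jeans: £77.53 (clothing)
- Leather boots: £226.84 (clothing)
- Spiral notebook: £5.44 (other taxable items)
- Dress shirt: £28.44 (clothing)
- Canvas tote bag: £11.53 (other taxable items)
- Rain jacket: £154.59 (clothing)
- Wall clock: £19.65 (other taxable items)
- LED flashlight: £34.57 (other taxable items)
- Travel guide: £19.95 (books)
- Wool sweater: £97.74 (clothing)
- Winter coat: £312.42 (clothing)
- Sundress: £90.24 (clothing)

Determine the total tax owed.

£8.06

Pair of jeans £77.53: clothing → 0% → £0.00
Leather boots £226.84: clothing → 0% → £0.00
Spiral notebook £5.44: other taxable items → 5% → £0.272
Dress shirt £28.44: clothing → 0% → £0.00
Canvas tote bag £11.53: other taxable items → 5% → £0.5765
Rain jacket £154.59: clothing → 0% → £0.00
Wall clock £19.65: other taxable items → 5% → £0.9825
LED flashlight £34.57: other taxable items → 5% → £1.7285
Travel guide £19.95: books → 3% → £0.5985
Wool sweater £97.74: clothing → 0% → £0.00
Winter coat £312.42: clothing → 0% + 1.25% surcharge = 1.25% → £3.90525
Sundress £90.24: clothing → 0% → £0.00
Unrounded tax sum = £8.06325 → £8.06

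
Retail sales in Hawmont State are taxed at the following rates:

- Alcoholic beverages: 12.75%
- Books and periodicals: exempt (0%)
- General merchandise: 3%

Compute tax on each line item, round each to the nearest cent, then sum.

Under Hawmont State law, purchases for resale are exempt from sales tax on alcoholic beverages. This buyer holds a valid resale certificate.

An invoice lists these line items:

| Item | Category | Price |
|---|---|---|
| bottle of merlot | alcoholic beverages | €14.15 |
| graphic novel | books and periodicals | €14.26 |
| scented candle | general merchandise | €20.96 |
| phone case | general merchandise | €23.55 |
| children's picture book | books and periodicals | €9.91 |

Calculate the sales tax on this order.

Bottle of merlot €14.15: alcoholic beverages, buyer-exempt → 0% → €0.00
Graphic novel €14.26: books and periodicals → 0% → €0.00
Scented candle €20.96: general merchandise → 3% → €0.63
Phone case €23.55: general merchandise → 3% → €0.71
Children's picture book €9.91: books and periodicals → 0% → €0.00
Total tax = €0.63 + €0.71 = €1.34

€1.34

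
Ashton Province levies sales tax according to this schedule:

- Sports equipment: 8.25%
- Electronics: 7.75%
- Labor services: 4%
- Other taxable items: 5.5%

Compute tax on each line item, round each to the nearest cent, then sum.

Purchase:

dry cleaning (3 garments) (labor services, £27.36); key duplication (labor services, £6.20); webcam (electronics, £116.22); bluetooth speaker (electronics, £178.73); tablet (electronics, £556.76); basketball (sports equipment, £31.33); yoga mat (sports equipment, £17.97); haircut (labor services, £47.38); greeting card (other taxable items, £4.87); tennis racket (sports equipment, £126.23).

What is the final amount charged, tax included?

Dry cleaning (3 garments) £27.36: labor services → 4% → £1.09
Key duplication £6.20: labor services → 4% → £0.25
Webcam £116.22: electronics → 7.75% → £9.01
Bluetooth speaker £178.73: electronics → 7.75% → £13.85
Tablet £556.76: electronics → 7.75% → £43.15
Basketball £31.33: sports equipment → 8.25% → £2.58
Yoga mat £17.97: sports equipment → 8.25% → £1.48
Haircut £47.38: labor services → 4% → £1.90
Greeting card £4.87: other taxable items → 5.5% → £0.27
Tennis racket £126.23: sports equipment → 8.25% → £10.41
Subtotal = £1113.05; tax = £83.99; total due = £1197.04

£1197.04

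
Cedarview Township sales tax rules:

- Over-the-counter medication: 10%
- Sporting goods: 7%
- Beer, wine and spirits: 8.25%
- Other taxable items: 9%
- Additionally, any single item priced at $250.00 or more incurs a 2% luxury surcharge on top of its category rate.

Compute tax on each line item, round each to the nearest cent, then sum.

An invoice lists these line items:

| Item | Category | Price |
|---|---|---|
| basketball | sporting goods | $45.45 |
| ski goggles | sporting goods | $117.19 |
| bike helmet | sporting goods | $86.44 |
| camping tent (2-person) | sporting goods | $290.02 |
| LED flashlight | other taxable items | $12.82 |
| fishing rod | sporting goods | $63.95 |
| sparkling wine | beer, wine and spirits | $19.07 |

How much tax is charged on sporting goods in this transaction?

Basketball $45.45: sporting goods → 7% → $3.18
Ski goggles $117.19: sporting goods → 7% → $8.20
Bike helmet $86.44: sporting goods → 7% → $6.05
Camping tent (2-person) $290.02: sporting goods → 7% + 2% surcharge = 9% → $26.10
Fishing rod $63.95: sporting goods → 7% → $4.48
Tax on sporting goods = $3.18 + $8.20 + $6.05 + $26.10 + $4.48 = $48.01

$48.01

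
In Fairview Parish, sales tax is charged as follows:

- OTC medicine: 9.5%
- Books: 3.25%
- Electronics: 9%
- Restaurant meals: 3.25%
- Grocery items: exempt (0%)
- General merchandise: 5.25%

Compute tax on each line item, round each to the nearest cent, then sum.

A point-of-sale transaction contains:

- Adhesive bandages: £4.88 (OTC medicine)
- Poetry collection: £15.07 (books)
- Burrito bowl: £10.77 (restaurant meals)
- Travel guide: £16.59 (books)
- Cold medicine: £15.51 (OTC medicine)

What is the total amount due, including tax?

£66.13

Adhesive bandages £4.88: OTC medicine → 9.5% → £0.46
Poetry collection £15.07: books → 3.25% → £0.49
Burrito bowl £10.77: restaurant meals → 3.25% → £0.35
Travel guide £16.59: books → 3.25% → £0.54
Cold medicine £15.51: OTC medicine → 9.5% → £1.47
Subtotal = £62.82; tax = £3.31; total due = £66.13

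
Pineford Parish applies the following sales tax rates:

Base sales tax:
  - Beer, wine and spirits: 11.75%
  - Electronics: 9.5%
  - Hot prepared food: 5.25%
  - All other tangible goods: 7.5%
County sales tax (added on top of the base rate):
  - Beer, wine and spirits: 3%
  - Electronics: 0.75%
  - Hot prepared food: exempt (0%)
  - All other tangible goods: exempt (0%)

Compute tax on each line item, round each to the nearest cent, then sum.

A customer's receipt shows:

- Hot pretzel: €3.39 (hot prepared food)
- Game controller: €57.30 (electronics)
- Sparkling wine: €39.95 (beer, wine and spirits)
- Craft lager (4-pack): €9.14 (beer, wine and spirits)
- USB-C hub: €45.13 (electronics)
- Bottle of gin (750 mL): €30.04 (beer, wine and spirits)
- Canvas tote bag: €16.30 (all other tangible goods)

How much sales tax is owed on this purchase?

€23.57

Hot pretzel €3.39: hot prepared food → 5.25% + 0% county = 5.25% → €0.18
Game controller €57.30: electronics → 9.5% + 0.75% county = 10.25% → €5.87
Sparkling wine €39.95: beer, wine and spirits → 11.75% + 3% county = 14.75% → €5.89
Craft lager (4-pack) €9.14: beer, wine and spirits → 11.75% + 3% county = 14.75% → €1.35
USB-C hub €45.13: electronics → 9.5% + 0.75% county = 10.25% → €4.63
Bottle of gin (750 mL) €30.04: beer, wine and spirits → 11.75% + 3% county = 14.75% → €4.43
Canvas tote bag €16.30: all other tangible goods → 7.5% + 0% county = 7.5% → €1.22
Total tax = €0.18 + €5.87 + €5.89 + €1.35 + €4.63 + €4.43 + €1.22 = €23.57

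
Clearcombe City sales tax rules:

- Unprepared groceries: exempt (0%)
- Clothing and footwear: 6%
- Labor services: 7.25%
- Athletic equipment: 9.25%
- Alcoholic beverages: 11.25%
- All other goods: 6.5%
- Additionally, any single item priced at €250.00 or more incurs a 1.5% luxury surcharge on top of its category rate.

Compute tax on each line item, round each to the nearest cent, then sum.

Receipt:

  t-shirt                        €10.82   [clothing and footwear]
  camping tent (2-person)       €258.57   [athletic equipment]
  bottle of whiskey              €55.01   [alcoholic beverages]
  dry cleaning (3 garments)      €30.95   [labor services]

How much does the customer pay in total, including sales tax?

T-shirt €10.82: clothing and footwear → 6% → €0.65
Camping tent (2-person) €258.57: athletic equipment → 9.25% + 1.5% surcharge = 10.75% → €27.80
Bottle of whiskey €55.01: alcoholic beverages → 11.25% → €6.19
Dry cleaning (3 garments) €30.95: labor services → 7.25% → €2.24
Subtotal = €355.35; tax = €36.88; total due = €392.23

€392.23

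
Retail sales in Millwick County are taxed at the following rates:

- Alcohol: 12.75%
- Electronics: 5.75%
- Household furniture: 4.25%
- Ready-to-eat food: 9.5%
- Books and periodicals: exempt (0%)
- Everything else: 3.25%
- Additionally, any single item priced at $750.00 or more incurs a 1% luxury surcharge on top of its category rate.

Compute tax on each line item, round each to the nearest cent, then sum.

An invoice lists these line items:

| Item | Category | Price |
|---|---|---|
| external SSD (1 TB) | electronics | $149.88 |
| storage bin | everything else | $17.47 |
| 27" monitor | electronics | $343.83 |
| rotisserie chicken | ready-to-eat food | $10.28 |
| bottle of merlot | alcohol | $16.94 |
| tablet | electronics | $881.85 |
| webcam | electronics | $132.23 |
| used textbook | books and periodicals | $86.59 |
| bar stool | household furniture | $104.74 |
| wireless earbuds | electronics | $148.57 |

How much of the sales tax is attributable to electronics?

$104.05

External SSD (1 TB) $149.88: electronics → 5.75% → $8.62
27" monitor $343.83: electronics → 5.75% → $19.77
Tablet $881.85: electronics → 5.75% + 1% surcharge = 6.75% → $59.52
Webcam $132.23: electronics → 5.75% → $7.60
Wireless earbuds $148.57: electronics → 5.75% → $8.54
Tax on electronics = $8.62 + $19.77 + $59.52 + $7.60 + $8.54 = $104.05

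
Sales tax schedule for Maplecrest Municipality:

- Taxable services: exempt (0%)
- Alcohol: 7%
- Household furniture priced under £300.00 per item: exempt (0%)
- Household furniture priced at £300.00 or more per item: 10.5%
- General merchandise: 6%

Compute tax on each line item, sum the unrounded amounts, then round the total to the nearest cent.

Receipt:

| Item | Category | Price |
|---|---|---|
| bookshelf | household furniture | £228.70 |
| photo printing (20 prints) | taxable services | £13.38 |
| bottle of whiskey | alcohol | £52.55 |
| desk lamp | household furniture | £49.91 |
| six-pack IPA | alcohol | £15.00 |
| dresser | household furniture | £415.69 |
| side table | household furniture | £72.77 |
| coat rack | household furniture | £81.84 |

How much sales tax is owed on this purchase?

Bookshelf £228.70: household furniture, under £300.00 → 0% → £0.00
Photo printing (20 prints) £13.38: taxable services → 0% → £0.00
Bottle of whiskey £52.55: alcohol → 7% → £3.6785
Desk lamp £49.91: household furniture, under £300.00 → 0% → £0.00
Six-pack IPA £15.00: alcohol → 7% → £1.05
Dresser £415.69: household furniture, £300.00 or more → 10.5% → £43.64745
Side table £72.77: household furniture, under £300.00 → 0% → £0.00
Coat rack £81.84: household furniture, under £300.00 → 0% → £0.00
Unrounded tax sum = £48.37595 → £48.38

£48.38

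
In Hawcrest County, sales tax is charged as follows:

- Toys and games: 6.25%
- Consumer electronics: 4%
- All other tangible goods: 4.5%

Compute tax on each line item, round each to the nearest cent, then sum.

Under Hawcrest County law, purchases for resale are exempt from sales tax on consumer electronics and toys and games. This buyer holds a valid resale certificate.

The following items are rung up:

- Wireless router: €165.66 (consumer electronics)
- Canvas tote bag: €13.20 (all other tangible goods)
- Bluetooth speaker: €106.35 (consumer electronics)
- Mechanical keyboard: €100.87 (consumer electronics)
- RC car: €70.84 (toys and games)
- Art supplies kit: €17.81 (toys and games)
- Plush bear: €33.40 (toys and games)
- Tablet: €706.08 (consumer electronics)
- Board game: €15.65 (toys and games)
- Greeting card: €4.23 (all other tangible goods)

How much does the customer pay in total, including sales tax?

€1234.87

Wireless router €165.66: consumer electronics, buyer-exempt → 0% → €0.00
Canvas tote bag €13.20: all other tangible goods → 4.5% → €0.59
Bluetooth speaker €106.35: consumer electronics, buyer-exempt → 0% → €0.00
Mechanical keyboard €100.87: consumer electronics, buyer-exempt → 0% → €0.00
RC car €70.84: toys and games, buyer-exempt → 0% → €0.00
Art supplies kit €17.81: toys and games, buyer-exempt → 0% → €0.00
Plush bear €33.40: toys and games, buyer-exempt → 0% → €0.00
Tablet €706.08: consumer electronics, buyer-exempt → 0% → €0.00
Board game €15.65: toys and games, buyer-exempt → 0% → €0.00
Greeting card €4.23: all other tangible goods → 4.5% → €0.19
Subtotal = €1234.09; tax = €0.78; total due = €1234.87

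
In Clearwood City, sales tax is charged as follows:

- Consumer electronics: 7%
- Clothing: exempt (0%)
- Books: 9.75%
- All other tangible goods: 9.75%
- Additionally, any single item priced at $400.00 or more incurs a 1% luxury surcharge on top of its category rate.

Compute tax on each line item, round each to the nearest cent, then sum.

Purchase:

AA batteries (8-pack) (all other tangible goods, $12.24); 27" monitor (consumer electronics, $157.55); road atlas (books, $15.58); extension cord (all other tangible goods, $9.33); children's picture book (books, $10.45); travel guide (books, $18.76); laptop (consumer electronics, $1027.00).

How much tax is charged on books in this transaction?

Road atlas $15.58: books → 9.75% → $1.52
Children's picture book $10.45: books → 9.75% → $1.02
Travel guide $18.76: books → 9.75% → $1.83
Tax on books = $1.52 + $1.02 + $1.83 = $4.37

$4.37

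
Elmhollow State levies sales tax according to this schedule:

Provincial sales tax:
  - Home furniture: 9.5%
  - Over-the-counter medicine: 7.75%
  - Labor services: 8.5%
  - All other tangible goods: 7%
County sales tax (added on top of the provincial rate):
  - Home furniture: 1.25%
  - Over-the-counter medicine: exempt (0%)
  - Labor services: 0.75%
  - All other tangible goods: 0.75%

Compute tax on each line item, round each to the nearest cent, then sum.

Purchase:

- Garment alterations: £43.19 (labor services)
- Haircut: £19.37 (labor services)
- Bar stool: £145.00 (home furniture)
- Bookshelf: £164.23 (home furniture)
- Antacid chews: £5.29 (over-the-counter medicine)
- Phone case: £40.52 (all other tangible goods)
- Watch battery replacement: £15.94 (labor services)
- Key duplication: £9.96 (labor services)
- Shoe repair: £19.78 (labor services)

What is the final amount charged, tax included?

Garment alterations £43.19: labor services → 8.5% + 0.75% county = 9.25% → £4.00
Haircut £19.37: labor services → 8.5% + 0.75% county = 9.25% → £1.79
Bar stool £145.00: home furniture → 9.5% + 1.25% county = 10.75% → £15.59
Bookshelf £164.23: home furniture → 9.5% + 1.25% county = 10.75% → £17.65
Antacid chews £5.29: over-the-counter medicine → 7.75% + 0% county = 7.75% → £0.41
Phone case £40.52: all other tangible goods → 7% + 0.75% county = 7.75% → £3.14
Watch battery replacement £15.94: labor services → 8.5% + 0.75% county = 9.25% → £1.47
Key duplication £9.96: labor services → 8.5% + 0.75% county = 9.25% → £0.92
Shoe repair £19.78: labor services → 8.5% + 0.75% county = 9.25% → £1.83
Subtotal = £463.28; tax = £46.80; total due = £510.08

£510.08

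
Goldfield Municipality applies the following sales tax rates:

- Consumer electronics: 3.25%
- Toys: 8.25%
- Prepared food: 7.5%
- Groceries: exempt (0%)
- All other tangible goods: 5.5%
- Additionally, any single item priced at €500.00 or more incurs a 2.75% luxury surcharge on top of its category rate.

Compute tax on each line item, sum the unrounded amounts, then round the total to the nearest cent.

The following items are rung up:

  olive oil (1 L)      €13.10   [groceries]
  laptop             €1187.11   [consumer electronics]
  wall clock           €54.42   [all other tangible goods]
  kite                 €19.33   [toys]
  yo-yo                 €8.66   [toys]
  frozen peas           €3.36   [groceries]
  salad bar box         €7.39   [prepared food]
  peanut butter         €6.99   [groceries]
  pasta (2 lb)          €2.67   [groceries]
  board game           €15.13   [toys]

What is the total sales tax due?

Olive oil (1 L) €13.10: groceries → 0% → €0.00
Laptop €1187.11: consumer electronics → 3.25% + 2.75% surcharge = 6% → €71.2266
Wall clock €54.42: all other tangible goods → 5.5% → €2.9931
Kite €19.33: toys → 8.25% → €1.594725
Yo-yo €8.66: toys → 8.25% → €0.71445
Frozen peas €3.36: groceries → 0% → €0.00
Salad bar box €7.39: prepared food → 7.5% → €0.55425
Peanut butter €6.99: groceries → 0% → €0.00
Pasta (2 lb) €2.67: groceries → 0% → €0.00
Board game €15.13: toys → 8.25% → €1.248225
Unrounded tax sum = €78.33135 → €78.33

€78.33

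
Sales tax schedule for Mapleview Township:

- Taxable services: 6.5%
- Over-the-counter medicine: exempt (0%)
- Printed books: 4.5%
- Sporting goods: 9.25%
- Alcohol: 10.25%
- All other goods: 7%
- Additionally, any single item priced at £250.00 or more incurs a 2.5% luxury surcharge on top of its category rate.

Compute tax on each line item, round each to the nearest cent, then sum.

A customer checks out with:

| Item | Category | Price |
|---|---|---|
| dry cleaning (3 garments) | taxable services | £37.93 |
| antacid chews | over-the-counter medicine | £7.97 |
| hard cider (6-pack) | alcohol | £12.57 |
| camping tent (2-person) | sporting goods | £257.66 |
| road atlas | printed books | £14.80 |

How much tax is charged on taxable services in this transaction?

Dry cleaning (3 garments) £37.93: taxable services → 6.5% → £2.47
Tax on taxable services = £2.47

£2.47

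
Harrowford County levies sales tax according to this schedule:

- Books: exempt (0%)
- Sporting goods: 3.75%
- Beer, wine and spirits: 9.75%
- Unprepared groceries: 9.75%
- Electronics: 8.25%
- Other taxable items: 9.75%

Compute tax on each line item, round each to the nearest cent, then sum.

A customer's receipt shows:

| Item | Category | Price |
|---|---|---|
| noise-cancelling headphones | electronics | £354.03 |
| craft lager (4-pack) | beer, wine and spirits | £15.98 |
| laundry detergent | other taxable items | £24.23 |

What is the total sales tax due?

£33.13

Noise-cancelling headphones £354.03: electronics → 8.25% → £29.21
Craft lager (4-pack) £15.98: beer, wine and spirits → 9.75% → £1.56
Laundry detergent £24.23: other taxable items → 9.75% → £2.36
Total tax = £29.21 + £1.56 + £2.36 = £33.13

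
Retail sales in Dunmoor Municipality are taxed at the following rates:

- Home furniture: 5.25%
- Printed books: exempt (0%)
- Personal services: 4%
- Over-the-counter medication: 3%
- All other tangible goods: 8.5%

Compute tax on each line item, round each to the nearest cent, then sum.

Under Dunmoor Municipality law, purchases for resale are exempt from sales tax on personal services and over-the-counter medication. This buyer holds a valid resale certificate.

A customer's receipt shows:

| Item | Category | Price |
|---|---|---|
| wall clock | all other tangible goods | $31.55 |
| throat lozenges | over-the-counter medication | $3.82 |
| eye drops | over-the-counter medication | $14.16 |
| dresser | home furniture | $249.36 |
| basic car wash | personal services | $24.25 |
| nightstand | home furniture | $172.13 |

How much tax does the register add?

Wall clock $31.55: all other tangible goods → 8.5% → $2.68
Throat lozenges $3.82: over-the-counter medication, buyer-exempt → 0% → $0.00
Eye drops $14.16: over-the-counter medication, buyer-exempt → 0% → $0.00
Dresser $249.36: home furniture → 5.25% → $13.09
Basic car wash $24.25: personal services, buyer-exempt → 0% → $0.00
Nightstand $172.13: home furniture → 5.25% → $9.04
Total tax = $2.68 + $13.09 + $9.04 = $24.81

$24.81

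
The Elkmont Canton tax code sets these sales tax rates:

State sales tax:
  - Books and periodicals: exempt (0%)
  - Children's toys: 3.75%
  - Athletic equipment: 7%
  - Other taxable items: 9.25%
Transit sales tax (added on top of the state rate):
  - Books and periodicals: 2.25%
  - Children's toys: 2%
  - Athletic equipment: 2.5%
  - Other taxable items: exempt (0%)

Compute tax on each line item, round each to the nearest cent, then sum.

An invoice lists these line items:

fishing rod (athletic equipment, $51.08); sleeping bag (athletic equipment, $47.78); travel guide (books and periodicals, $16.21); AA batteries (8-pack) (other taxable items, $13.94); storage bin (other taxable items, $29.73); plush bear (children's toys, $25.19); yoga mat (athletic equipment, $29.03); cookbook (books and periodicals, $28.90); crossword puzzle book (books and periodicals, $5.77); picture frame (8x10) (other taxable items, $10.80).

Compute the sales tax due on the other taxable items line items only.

AA batteries (8-pack) $13.94: other taxable items → 9.25% + 0% transit = 9.25% → $1.29
Storage bin $29.73: other taxable items → 9.25% + 0% transit = 9.25% → $2.75
Picture frame (8x10) $10.80: other taxable items → 9.25% + 0% transit = 9.25% → $1.00
Tax on other taxable items = $1.29 + $2.75 + $1.00 = $5.04

$5.04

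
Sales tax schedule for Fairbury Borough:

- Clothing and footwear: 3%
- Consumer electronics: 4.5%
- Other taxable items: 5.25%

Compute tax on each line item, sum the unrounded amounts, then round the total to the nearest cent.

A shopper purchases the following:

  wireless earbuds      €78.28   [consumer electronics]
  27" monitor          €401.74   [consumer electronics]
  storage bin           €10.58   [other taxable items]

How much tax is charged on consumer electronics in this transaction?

Wireless earbuds €78.28: consumer electronics → 4.5% → €3.5226
27" monitor €401.74: consumer electronics → 4.5% → €18.0783
Tax on consumer electronics: unrounded sum = €21.6009 → €21.60

€21.60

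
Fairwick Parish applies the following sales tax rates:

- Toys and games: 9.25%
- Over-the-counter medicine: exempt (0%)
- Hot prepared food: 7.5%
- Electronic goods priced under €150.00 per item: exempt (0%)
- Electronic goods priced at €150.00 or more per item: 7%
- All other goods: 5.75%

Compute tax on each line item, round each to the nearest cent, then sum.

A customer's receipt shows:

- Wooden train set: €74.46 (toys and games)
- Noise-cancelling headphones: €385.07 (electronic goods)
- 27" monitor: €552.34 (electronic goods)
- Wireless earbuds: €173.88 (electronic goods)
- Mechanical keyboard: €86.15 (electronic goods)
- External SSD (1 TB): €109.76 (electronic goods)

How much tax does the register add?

€84.67

Wooden train set €74.46: toys and games → 9.25% → €6.89
Noise-cancelling headphones €385.07: electronic goods, €150.00 or more → 7% → €26.95
27" monitor €552.34: electronic goods, €150.00 or more → 7% → €38.66
Wireless earbuds €173.88: electronic goods, €150.00 or more → 7% → €12.17
Mechanical keyboard €86.15: electronic goods, under €150.00 → 0% → €0.00
External SSD (1 TB) €109.76: electronic goods, under €150.00 → 0% → €0.00
Total tax = €6.89 + €26.95 + €38.66 + €12.17 = €84.67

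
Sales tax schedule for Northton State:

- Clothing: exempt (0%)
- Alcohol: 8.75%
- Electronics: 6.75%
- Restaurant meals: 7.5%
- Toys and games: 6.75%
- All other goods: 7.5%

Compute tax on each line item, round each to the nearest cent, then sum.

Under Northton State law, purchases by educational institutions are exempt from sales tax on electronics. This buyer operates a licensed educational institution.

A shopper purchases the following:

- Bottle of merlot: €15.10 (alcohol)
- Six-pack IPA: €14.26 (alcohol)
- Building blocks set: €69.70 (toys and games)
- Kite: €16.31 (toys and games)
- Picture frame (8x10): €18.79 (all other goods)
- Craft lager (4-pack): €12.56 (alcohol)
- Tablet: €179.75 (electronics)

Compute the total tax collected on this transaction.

€10.88

Bottle of merlot €15.10: alcohol → 8.75% → €1.32
Six-pack IPA €14.26: alcohol → 8.75% → €1.25
Building blocks set €69.70: toys and games → 6.75% → €4.70
Kite €16.31: toys and games → 6.75% → €1.10
Picture frame (8x10) €18.79: all other goods → 7.5% → €1.41
Craft lager (4-pack) €12.56: alcohol → 8.75% → €1.10
Tablet €179.75: electronics, buyer-exempt → 0% → €0.00
Total tax = €1.32 + €1.25 + €4.70 + €1.10 + €1.41 + €1.10 = €10.88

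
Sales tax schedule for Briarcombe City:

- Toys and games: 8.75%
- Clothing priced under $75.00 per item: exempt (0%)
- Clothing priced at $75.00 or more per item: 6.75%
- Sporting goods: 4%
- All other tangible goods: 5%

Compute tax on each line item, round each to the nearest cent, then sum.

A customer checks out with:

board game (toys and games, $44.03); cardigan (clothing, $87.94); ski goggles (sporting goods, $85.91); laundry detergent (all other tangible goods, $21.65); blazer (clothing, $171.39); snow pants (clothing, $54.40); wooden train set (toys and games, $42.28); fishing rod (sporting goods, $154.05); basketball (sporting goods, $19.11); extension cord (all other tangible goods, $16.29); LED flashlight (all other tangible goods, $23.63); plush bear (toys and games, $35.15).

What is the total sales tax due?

$41.57

Board game $44.03: toys and games → 8.75% → $3.85
Cardigan $87.94: clothing, $75.00 or more → 6.75% → $5.94
Ski goggles $85.91: sporting goods → 4% → $3.44
Laundry detergent $21.65: all other tangible goods → 5% → $1.08
Blazer $171.39: clothing, $75.00 or more → 6.75% → $11.57
Snow pants $54.40: clothing, under $75.00 → 0% → $0.00
Wooden train set $42.28: toys and games → 8.75% → $3.70
Fishing rod $154.05: sporting goods → 4% → $6.16
Basketball $19.11: sporting goods → 4% → $0.76
Extension cord $16.29: all other tangible goods → 5% → $0.81
LED flashlight $23.63: all other tangible goods → 5% → $1.18
Plush bear $35.15: toys and games → 8.75% → $3.08
Total tax = $3.85 + $5.94 + $3.44 + $1.08 + $11.57 + $3.70 + $6.16 + $0.76 + $0.81 + $1.18 + $3.08 = $41.57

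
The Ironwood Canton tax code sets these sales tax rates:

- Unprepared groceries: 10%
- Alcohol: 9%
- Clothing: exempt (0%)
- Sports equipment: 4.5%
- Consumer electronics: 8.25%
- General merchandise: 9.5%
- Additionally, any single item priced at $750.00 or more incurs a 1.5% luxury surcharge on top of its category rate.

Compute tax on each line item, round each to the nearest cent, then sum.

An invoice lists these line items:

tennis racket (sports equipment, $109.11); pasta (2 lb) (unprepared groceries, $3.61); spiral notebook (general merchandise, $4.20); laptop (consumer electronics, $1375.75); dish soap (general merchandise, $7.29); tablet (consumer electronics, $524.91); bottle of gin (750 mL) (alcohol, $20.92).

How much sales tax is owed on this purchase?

Tennis racket $109.11: sports equipment → 4.5% → $4.91
Pasta (2 lb) $3.61: unprepared groceries → 10% → $0.36
Spiral notebook $4.20: general merchandise → 9.5% → $0.40
Laptop $1375.75: consumer electronics → 8.25% + 1.5% surcharge = 9.75% → $134.14
Dish soap $7.29: general merchandise → 9.5% → $0.69
Tablet $524.91: consumer electronics → 8.25% → $43.31
Bottle of gin (750 mL) $20.92: alcohol → 9% → $1.88
Total tax = $4.91 + $0.36 + $0.40 + $134.14 + $0.69 + $43.31 + $1.88 = $185.69

$185.69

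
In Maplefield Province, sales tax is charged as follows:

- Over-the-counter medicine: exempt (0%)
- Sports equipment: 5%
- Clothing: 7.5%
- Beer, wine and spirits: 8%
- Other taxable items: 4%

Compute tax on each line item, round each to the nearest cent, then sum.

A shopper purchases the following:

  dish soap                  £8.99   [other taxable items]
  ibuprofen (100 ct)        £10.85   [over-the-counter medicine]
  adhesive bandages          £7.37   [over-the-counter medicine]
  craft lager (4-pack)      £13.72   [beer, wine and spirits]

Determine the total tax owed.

Dish soap £8.99: other taxable items → 4% → £0.36
Ibuprofen (100 ct) £10.85: over-the-counter medicine → 0% → £0.00
Adhesive bandages £7.37: over-the-counter medicine → 0% → £0.00
Craft lager (4-pack) £13.72: beer, wine and spirits → 8% → £1.10
Total tax = £0.36 + £1.10 = £1.46

£1.46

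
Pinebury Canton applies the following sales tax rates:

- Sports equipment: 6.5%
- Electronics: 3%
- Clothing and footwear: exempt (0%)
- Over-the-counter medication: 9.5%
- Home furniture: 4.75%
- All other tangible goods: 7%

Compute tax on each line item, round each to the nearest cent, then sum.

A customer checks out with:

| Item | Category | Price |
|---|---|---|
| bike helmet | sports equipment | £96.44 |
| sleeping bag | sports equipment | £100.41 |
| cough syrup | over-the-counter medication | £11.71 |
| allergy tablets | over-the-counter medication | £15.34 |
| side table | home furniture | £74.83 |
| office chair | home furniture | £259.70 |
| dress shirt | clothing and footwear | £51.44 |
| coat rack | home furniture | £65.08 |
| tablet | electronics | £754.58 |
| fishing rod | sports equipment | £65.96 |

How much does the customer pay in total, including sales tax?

Bike helmet £96.44: sports equipment → 6.5% → £6.27
Sleeping bag £100.41: sports equipment → 6.5% → £6.53
Cough syrup £11.71: over-the-counter medication → 9.5% → £1.11
Allergy tablets £15.34: over-the-counter medication → 9.5% → £1.46
Side table £74.83: home furniture → 4.75% → £3.55
Office chair £259.70: home furniture → 4.75% → £12.34
Dress shirt £51.44: clothing and footwear → 0% → £0.00
Coat rack £65.08: home furniture → 4.75% → £3.09
Tablet £754.58: electronics → 3% → £22.64
Fishing rod £65.96: sports equipment → 6.5% → £4.29
Subtotal = £1495.49; tax = £61.28; total due = £1556.77

£1556.77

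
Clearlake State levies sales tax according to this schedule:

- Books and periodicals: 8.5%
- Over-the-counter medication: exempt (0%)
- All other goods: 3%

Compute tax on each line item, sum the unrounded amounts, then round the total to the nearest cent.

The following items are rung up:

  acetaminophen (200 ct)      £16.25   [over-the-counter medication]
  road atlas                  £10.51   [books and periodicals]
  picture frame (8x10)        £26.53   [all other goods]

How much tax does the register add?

£1.69

Acetaminophen (200 ct) £16.25: over-the-counter medication → 0% → £0.00
Road atlas £10.51: books and periodicals → 8.5% → £0.89335
Picture frame (8x10) £26.53: all other goods → 3% → £0.7959
Unrounded tax sum = £1.68925 → £1.69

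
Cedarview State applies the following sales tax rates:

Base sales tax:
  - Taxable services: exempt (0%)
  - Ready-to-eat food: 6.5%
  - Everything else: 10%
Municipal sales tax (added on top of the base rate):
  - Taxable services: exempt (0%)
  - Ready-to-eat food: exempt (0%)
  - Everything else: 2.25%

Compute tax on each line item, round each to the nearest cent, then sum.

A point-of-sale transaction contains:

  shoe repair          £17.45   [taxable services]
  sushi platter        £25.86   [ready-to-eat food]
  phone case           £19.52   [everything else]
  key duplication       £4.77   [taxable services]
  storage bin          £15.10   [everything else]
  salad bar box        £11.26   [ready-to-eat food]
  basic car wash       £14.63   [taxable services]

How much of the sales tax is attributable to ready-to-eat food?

Sushi platter £25.86: ready-to-eat food → 6.5% + 0% municipal = 6.5% → £1.68
Salad bar box £11.26: ready-to-eat food → 6.5% + 0% municipal = 6.5% → £0.73
Tax on ready-to-eat food = £1.68 + £0.73 = £2.41

£2.41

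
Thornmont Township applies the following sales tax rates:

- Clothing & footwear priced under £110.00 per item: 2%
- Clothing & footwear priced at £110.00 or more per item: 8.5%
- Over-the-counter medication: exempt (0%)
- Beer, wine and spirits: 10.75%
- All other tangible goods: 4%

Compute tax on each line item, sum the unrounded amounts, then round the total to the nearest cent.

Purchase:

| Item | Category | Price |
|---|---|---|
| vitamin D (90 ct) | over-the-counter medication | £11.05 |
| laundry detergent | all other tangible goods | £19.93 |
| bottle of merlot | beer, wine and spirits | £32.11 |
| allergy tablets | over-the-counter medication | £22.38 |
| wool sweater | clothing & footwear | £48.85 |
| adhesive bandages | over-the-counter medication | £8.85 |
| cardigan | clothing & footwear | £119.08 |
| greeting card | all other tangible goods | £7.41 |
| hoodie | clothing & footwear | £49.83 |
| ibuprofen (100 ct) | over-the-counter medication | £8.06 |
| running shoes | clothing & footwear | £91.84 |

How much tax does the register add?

Vitamin D (90 ct) £11.05: over-the-counter medication → 0% → £0.00
Laundry detergent £19.93: all other tangible goods → 4% → £0.7972
Bottle of merlot £32.11: beer, wine and spirits → 10.75% → £3.451825
Allergy tablets £22.38: over-the-counter medication → 0% → £0.00
Wool sweater £48.85: clothing & footwear, under £110.00 → 2% → £0.977
Adhesive bandages £8.85: over-the-counter medication → 0% → £0.00
Cardigan £119.08: clothing & footwear, £110.00 or more → 8.5% → £10.1218
Greeting card £7.41: all other tangible goods → 4% → £0.2964
Hoodie £49.83: clothing & footwear, under £110.00 → 2% → £0.9966
Ibuprofen (100 ct) £8.06: over-the-counter medication → 0% → £0.00
Running shoes £91.84: clothing & footwear, under £110.00 → 2% → £1.8368
Unrounded tax sum = £18.477625 → £18.48

£18.48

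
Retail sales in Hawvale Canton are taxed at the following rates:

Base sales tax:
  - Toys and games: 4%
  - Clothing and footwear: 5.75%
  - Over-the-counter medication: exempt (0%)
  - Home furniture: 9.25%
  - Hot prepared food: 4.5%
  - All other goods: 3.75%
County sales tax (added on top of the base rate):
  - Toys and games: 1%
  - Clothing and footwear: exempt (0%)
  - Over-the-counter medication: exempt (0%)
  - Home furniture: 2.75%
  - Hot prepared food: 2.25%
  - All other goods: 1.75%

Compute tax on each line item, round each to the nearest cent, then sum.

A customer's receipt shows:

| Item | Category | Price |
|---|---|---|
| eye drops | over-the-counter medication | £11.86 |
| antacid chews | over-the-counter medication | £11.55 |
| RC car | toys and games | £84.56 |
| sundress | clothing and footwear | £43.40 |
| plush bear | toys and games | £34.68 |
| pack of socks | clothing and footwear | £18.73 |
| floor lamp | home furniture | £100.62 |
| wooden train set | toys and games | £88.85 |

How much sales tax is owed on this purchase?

Eye drops £11.86: over-the-counter medication → 0% + 0% county = 0% → £0.00
Antacid chews £11.55: over-the-counter medication → 0% + 0% county = 0% → £0.00
RC car £84.56: toys and games → 4% + 1% county = 5% → £4.23
Sundress £43.40: clothing and footwear → 5.75% + 0% county = 5.75% → £2.50
Plush bear £34.68: toys and games → 4% + 1% county = 5% → £1.73
Pack of socks £18.73: clothing and footwear → 5.75% + 0% county = 5.75% → £1.08
Floor lamp £100.62: home furniture → 9.25% + 2.75% county = 12% → £12.07
Wooden train set £88.85: toys and games → 4% + 1% county = 5% → £4.44
Total tax = £4.23 + £2.50 + £1.73 + £1.08 + £12.07 + £4.44 = £26.05

£26.05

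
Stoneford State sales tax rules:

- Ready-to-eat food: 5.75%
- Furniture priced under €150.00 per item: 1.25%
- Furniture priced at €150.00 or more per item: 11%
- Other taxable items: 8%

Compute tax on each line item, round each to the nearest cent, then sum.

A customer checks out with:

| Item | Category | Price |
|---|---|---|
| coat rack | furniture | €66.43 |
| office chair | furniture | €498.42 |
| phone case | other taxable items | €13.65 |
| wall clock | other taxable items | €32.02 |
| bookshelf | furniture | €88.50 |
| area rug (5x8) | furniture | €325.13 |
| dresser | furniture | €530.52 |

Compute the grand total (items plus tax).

€1709.21

Coat rack €66.43: furniture, under €150.00 → 1.25% → €0.83
Office chair €498.42: furniture, €150.00 or more → 11% → €54.83
Phone case €13.65: other taxable items → 8% → €1.09
Wall clock €32.02: other taxable items → 8% → €2.56
Bookshelf €88.50: furniture, under €150.00 → 1.25% → €1.11
Area rug (5x8) €325.13: furniture, €150.00 or more → 11% → €35.76
Dresser €530.52: furniture, €150.00 or more → 11% → €58.36
Subtotal = €1554.67; tax = €154.54; total due = €1709.21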